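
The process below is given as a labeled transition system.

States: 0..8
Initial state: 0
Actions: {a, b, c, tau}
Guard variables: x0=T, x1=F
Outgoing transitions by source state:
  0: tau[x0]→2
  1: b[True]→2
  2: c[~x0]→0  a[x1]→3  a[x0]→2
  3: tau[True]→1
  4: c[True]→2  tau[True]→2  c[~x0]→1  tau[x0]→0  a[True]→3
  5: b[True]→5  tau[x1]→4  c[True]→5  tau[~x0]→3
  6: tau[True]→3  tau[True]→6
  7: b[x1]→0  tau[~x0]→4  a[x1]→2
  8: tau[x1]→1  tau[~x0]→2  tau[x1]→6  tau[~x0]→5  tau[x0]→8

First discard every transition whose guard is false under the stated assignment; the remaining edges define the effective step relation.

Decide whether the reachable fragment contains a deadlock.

Reachable = {0,2}
  0: tau→2  [deg 1]
  2: a→2  [deg 1]

Answer: DEADLOCK-FREE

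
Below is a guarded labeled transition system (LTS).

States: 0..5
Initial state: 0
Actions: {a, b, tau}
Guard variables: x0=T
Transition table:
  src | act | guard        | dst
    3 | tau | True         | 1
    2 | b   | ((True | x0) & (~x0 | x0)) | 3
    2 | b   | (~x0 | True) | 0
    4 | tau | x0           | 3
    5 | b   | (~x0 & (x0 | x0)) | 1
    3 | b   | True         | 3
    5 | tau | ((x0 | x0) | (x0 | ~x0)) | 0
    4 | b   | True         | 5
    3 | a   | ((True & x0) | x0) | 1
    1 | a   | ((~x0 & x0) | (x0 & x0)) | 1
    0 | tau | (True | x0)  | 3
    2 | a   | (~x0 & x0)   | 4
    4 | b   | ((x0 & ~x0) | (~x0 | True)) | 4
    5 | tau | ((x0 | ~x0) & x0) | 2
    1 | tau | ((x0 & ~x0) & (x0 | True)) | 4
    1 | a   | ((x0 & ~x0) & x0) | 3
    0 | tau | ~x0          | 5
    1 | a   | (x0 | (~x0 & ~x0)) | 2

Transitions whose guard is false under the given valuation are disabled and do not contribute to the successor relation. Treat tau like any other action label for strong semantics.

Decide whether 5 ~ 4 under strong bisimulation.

Refine partition for ~:
  round 0: {{0,1,2,3,4,5}}
  round 1: {{0,5},{1},{2},{3},{4}}
  round 2: {{0},{1},{2},{3},{4},{5}}
stable after 3 split(s): 6 block(s)
5∈{5}, 4∈{4}

Answer: NOT BISIMILAR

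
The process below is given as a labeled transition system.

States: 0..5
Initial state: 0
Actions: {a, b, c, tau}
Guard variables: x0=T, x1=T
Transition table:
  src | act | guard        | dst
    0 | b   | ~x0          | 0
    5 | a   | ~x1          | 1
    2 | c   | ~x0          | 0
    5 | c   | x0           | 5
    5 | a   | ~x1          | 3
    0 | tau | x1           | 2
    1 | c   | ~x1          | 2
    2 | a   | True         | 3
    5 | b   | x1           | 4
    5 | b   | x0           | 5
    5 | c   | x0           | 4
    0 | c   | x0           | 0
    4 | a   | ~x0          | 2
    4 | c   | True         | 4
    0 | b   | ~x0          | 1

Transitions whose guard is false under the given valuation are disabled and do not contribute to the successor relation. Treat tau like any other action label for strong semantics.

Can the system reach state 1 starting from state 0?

Answer: UNREACHABLE

Working:
8 transition(s) survive guard evaluation.
L0 = {0}
L1 = {2}  now seen {0,2}
L2 = {3}  now seen {0,2,3}
Reachable = {0,2,3}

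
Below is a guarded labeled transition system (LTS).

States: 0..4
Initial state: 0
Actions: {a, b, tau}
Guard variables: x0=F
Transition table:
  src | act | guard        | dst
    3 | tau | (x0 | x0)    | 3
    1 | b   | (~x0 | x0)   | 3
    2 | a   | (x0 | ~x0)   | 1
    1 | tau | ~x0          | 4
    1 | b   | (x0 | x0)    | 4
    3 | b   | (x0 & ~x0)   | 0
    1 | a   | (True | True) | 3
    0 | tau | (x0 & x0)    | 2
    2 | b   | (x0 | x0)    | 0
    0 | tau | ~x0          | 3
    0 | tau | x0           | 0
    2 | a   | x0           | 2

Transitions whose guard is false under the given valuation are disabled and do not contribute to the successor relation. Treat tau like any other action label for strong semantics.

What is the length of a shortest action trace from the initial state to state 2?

Layered search for 2:
  L0 = {0}
  L1 = {3}
2 never appears.

Answer: UNREACHABLE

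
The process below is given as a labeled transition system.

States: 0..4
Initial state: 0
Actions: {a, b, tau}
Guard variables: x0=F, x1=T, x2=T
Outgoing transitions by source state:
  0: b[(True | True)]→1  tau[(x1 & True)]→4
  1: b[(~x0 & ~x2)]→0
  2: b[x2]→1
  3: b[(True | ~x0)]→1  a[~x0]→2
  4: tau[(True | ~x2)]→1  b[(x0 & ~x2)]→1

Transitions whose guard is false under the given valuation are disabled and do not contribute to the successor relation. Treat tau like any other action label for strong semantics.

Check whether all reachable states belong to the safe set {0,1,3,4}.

Safe = {0,1,3,4}
Reachable = {0,1,4}
  0: ✓
  1: ✓
  4: ✓

Answer: INVARIANT HOLDS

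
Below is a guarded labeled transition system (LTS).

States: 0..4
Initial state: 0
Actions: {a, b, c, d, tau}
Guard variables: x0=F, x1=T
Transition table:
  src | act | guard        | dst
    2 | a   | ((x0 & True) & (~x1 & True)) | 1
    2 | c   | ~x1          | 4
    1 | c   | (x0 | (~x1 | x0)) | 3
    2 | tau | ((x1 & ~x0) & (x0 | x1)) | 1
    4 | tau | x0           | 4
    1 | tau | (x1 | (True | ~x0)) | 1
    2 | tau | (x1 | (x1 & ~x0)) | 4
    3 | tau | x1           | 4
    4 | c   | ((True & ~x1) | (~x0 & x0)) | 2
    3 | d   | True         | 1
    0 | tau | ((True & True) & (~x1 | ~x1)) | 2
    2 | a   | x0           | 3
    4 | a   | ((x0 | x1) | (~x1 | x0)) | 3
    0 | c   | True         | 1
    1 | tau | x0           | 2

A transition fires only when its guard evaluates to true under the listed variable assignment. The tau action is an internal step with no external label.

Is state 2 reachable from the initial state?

Guard filter leaves 7 enabled edge(s).
L0 = {0}
L1 = {1}  now seen {0,1}
Reach set: {0,1}

Answer: UNREACHABLE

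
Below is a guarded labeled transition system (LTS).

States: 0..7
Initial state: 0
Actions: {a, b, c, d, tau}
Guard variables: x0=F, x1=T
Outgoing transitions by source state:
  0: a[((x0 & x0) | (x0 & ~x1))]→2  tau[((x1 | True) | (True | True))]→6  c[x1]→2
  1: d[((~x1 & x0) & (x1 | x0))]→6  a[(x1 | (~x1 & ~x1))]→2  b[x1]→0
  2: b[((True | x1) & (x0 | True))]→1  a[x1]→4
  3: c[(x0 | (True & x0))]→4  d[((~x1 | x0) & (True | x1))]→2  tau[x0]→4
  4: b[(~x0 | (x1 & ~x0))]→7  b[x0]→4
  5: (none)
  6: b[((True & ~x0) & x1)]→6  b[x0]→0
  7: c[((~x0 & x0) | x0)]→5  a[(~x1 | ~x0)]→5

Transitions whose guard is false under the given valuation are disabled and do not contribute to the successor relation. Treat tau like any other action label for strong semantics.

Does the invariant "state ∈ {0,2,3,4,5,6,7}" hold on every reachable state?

Answer: INVARIANT VIOLATED at state 1

Working:
Inv-set: {0,2,3,4,5,6,7}
R = {0,1,2,4,5,6,7}
  0: ok
  1: VIOLATES
  2: ok
  4: ok
  5: ok
  6: ok
  7: ok
counterexample path to 1: c·b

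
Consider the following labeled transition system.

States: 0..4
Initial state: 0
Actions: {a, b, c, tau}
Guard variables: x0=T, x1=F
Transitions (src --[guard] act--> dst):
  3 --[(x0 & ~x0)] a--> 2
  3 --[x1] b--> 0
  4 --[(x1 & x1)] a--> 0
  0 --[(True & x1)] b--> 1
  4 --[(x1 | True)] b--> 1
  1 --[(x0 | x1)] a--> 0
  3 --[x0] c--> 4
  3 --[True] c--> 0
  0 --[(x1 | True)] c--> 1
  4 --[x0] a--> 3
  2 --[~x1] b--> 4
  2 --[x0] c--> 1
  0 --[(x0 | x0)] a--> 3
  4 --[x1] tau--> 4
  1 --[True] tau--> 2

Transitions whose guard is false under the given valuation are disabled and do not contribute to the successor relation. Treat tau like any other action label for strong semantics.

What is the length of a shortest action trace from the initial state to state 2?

Answer: 2

Analysis:
Breadth-first toward 2:
  depth 0: {0}
  depth 1: {1,3}
  depth 2: {2,4}
first hit 2 at d=2 via c·tau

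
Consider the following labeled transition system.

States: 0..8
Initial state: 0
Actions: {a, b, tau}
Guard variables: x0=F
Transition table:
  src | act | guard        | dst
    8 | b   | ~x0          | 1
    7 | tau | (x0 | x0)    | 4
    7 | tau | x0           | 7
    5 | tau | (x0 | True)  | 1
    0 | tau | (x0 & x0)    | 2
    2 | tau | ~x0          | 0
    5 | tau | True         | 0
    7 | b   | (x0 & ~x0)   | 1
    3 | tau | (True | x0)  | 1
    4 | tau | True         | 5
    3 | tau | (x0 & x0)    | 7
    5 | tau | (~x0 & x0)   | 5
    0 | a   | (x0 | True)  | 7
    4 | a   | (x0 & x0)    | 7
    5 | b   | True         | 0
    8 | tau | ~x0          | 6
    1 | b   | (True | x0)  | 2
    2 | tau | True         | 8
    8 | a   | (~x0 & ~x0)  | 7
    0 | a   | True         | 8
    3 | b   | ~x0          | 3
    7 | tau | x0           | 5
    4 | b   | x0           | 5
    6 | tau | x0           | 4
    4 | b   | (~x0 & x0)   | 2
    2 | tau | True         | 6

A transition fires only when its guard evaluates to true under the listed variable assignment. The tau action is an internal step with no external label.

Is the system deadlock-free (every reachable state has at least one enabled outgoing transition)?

Reach set: {0,1,2,6,7,8}
  0: a→7  a→8  [deg 2]
  1: b→2  [deg 1]
  2: tau→0  tau→6  tau→8  [deg 3]
  6: ∅  [deadlock]
  7: ∅  [deadlock]
  8: a→7  b→1  tau→6  [deg 3]
Path to 6: a·tau

Answer: DEADLOCK at state 6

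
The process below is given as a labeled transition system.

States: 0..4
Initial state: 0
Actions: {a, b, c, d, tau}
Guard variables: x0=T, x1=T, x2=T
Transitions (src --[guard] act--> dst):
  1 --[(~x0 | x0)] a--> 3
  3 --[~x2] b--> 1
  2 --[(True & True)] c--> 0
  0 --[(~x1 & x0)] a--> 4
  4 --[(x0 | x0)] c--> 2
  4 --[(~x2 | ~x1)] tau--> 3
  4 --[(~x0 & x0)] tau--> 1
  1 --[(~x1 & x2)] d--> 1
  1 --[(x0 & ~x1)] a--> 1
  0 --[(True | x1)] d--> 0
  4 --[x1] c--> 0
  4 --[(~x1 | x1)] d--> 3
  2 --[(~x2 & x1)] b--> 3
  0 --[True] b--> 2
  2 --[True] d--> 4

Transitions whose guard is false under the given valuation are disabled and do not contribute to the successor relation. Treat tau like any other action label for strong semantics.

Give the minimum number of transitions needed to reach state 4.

Answer: 2

Analysis:
BFS to 4:
  Layer 0: {0}
  Layer 1: {2}
  Layer 2: {4}
4 enters at depth 2; path b·d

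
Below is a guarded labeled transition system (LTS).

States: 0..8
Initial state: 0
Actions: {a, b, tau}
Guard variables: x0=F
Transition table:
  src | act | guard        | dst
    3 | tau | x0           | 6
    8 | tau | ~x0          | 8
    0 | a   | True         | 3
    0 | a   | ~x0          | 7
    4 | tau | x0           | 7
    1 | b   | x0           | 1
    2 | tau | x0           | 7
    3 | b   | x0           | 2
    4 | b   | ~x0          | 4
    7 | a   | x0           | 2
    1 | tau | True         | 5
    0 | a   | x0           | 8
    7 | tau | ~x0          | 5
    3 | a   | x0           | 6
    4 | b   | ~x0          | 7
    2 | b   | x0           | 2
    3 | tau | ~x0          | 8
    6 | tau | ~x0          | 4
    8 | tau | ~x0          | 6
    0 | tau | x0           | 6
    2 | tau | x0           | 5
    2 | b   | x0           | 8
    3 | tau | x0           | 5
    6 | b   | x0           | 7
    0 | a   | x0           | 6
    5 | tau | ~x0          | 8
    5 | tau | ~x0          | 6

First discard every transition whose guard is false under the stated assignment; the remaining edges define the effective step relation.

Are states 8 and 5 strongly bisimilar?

Bisimulation quotient by refinement:
  π0 = {{0,1,2,3,4,5,6,7,8}}
  π1 = {{0},{1,3,5,6,7,8},{2},{4}}
  π2 = {{0},{1,3,5,7,8},{2},{4},{6}}
  π3 = {{0},{1,3,7},{2},{4},{5,8},{6}}
6 equivalence class(es) (converged in 4)
[8]={5,8}  [5]={5,8}

Answer: BISIMILAR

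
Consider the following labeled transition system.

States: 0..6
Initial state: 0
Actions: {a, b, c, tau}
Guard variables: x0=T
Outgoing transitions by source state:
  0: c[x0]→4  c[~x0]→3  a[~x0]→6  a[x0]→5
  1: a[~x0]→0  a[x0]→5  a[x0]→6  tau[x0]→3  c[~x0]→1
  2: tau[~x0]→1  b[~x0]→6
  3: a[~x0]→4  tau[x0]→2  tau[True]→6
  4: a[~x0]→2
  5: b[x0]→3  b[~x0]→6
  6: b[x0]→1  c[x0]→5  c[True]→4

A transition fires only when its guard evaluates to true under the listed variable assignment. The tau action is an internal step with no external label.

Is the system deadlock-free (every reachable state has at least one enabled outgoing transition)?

R = {0,1,2,3,4,5,6}
  0: a→5  c→4  [2 exit(s)]
  1: a→5  a→6  tau→3  [3 exit(s)]
  2: ∅  [no exit]
  3: tau→2  tau→6  [2 exit(s)]
  4: ∅  [no exit]
  5: b→3  [1 exit(s)]
  6: b→1  c→4  c→5  [3 exit(s)]
witness 2: a·b·tau

Answer: DEADLOCK at state 2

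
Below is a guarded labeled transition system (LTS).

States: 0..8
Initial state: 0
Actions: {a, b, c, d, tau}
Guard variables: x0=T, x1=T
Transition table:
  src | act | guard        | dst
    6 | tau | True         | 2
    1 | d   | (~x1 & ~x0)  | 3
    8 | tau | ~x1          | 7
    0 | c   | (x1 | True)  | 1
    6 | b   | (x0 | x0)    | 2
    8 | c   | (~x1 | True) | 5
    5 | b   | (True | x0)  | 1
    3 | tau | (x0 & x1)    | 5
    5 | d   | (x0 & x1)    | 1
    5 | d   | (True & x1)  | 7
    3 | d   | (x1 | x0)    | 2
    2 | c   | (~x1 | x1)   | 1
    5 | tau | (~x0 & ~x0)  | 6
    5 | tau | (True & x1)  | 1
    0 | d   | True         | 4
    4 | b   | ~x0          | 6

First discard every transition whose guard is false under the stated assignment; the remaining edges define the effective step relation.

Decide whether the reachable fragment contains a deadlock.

Reachable = {0,1,4}
  0: c→1  d→4  [2 out]
  1: ∅  [no exit]
  4: ∅  [no exit]
trace reaching 1: c

Answer: DEADLOCK at state 1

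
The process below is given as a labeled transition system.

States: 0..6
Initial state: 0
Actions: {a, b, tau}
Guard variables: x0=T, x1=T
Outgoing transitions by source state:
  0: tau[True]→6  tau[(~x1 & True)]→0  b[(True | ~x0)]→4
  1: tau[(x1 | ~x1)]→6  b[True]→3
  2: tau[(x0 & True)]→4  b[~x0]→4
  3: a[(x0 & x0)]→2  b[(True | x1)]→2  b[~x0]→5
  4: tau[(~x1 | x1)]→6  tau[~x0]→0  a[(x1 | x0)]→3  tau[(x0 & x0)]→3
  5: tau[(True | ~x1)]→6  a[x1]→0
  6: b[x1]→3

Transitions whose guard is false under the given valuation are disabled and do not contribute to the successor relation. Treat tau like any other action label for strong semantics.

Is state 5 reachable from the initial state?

After dropping false guards: 13 live edges.
Layer 0: {0}
Layer 1: {4,6}  cumulative {0,4,6}
Layer 2: {3}  cumulative {0,3,4,6}
Layer 3: {2}  cumulative {0,2,3,4,6}
Reachable = {0,2,3,4,6}

Answer: UNREACHABLE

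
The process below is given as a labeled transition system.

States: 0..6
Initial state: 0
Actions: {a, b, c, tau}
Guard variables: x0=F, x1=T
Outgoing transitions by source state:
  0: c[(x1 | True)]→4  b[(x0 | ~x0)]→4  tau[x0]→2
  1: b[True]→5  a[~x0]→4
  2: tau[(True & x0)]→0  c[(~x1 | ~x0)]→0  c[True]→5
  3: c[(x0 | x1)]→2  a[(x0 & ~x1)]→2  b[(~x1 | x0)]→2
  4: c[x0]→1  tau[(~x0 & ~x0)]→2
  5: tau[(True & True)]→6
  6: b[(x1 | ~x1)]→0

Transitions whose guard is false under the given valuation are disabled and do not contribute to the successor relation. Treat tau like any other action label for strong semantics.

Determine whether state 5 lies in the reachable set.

After dropping false guards: 10 live edges.
depth 0: {0}
depth 1: {4}  total {0,4}
depth 2: {2}  total {0,2,4}
depth 3: {5}  total {0,2,4,5}
depth 4: {6}  total {0,2,4,5,6}
Reach set: {0,2,4,5,6}
trace reaching 5: c·tau·c

Answer: REACHABLE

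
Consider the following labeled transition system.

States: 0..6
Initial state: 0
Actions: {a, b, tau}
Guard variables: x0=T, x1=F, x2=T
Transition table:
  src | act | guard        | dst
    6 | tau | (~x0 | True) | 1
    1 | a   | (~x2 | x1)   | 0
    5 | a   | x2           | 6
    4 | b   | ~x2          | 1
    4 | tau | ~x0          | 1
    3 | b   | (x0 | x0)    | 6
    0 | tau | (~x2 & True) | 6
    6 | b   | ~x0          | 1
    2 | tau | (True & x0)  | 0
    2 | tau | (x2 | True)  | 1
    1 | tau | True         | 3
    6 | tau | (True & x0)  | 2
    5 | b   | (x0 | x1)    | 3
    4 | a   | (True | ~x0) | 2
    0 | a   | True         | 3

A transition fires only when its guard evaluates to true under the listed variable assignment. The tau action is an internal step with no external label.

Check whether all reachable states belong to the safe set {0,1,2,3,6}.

Inv-set: {0,1,2,3,6}
R = {0,1,2,3,6}
  0: ✓
  1: ✓
  2: ✓
  3: ✓
  6: ✓

Answer: INVARIANT HOLDS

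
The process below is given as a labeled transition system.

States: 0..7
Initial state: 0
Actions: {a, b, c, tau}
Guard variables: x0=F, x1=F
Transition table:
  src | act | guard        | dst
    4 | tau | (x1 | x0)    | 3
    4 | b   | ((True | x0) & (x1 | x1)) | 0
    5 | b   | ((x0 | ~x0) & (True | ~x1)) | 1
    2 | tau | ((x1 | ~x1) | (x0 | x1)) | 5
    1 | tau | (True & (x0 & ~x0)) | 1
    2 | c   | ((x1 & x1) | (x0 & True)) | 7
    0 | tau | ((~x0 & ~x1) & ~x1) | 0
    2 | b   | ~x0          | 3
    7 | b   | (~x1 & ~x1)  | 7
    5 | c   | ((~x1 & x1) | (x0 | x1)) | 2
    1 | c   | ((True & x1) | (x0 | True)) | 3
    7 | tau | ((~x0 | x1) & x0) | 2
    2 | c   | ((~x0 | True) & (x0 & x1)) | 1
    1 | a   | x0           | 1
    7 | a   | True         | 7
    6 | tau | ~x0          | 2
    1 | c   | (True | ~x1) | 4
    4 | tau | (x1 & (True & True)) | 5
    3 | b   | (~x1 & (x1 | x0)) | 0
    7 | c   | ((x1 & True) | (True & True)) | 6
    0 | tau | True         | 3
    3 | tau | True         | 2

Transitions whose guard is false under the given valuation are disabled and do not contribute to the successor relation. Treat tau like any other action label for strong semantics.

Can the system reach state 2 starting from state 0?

12 transition(s) survive guard evaluation.
L0 = {0}
L1 = {3}  total {0,3}
L2 = {2}  total {0,2,3}
L3 = {5}  total {0,2,3,5}
L4 = {1}  total {0,1,2,3,5}
L5 = {4}  total {0,1,2,3,4,5}
Reach set: {0,1,2,3,4,5}
witness 2: tau·tau

Answer: REACHABLE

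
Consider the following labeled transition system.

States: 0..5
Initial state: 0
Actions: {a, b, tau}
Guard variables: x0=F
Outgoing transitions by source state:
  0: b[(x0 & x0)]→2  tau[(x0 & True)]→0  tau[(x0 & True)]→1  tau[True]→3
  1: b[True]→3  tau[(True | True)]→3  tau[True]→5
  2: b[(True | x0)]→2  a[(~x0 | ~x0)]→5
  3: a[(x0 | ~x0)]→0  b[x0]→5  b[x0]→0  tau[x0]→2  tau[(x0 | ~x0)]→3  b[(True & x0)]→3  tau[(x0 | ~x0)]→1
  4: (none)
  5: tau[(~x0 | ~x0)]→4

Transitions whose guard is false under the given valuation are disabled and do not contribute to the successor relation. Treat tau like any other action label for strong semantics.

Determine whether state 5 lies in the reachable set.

Guard filter leaves 10 enabled edge(s).
L0 = {0}
L1 = {3}  now seen {0,3}
L2 = {1}  now seen {0,1,3}
L3 = {5}  now seen {0,1,3,5}
L4 = {4}  now seen {0,1,3,4,5}
Reachable = {0,1,3,4,5}
witness 5: tau·tau·tau

Answer: REACHABLE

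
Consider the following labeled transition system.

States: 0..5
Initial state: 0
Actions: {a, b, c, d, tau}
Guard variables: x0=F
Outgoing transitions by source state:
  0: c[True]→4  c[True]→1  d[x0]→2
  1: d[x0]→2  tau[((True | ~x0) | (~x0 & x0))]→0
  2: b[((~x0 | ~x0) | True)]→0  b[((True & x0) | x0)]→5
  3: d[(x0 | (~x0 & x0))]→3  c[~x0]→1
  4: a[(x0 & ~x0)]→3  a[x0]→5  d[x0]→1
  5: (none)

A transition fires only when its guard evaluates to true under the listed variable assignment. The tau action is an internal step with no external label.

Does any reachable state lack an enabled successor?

Reach set: {0,1,4}
  0: c→1  c→4  [2 out]
  1: tau→0  [1 out]
  4: ∅  [no exit]
trace reaching 4: c

Answer: DEADLOCK at state 4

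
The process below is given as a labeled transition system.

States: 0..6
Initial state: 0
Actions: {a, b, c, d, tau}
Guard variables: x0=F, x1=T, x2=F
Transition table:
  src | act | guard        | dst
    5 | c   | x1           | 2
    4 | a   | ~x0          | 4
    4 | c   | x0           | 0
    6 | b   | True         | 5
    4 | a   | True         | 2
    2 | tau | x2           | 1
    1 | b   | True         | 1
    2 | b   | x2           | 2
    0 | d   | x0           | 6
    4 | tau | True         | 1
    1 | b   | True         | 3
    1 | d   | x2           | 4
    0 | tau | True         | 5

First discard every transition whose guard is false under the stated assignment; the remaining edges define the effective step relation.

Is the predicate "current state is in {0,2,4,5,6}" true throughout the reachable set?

Safe = {0,2,4,5,6}
Reachable = {0,2,5}
  0: ✓
  2: ✓
  5: ✓

Answer: INVARIANT HOLDS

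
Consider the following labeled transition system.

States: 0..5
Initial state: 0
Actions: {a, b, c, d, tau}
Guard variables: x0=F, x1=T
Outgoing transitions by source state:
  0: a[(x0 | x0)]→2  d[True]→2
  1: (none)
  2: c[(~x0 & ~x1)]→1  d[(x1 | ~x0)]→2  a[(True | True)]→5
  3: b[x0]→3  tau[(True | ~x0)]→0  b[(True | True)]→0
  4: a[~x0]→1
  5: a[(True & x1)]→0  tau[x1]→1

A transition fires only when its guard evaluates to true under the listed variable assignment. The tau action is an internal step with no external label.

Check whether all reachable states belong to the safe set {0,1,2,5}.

Answer: INVARIANT HOLDS

Working:
Allowed set {0,1,2,5}
Reach set: {0,1,2,5}
  0: safe
  1: safe
  2: safe
  5: safe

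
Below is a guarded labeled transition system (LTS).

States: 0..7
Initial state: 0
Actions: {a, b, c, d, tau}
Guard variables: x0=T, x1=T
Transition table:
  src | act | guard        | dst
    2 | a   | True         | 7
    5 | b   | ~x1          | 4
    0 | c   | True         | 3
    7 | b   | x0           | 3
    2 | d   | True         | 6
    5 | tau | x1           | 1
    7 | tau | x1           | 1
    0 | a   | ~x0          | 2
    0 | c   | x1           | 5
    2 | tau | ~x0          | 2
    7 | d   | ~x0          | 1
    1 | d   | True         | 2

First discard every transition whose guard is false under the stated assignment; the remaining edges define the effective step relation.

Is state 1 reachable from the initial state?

After dropping false guards: 8 live edges.
depth 0: {0}
depth 1: {3,5}  cumulative {0,3,5}
depth 2: {1}  cumulative {0,1,3,5}
depth 3: {2}  cumulative {0,1,2,3,5}
depth 4: {6,7}  cumulative {0,1,2,3,5,6,7}
R = {0,1,2,3,5,6,7}
trace reaching 1: c·tau

Answer: REACHABLE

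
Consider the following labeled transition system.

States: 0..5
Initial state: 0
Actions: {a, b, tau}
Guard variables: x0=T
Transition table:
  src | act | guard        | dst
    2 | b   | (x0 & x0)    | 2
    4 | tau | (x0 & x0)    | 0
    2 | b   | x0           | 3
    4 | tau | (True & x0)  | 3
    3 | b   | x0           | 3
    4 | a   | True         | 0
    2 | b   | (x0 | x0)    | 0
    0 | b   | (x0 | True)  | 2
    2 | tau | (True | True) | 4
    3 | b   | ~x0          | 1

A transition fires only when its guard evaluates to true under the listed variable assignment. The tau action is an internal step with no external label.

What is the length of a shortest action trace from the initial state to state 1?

Answer: UNREACHABLE

Analysis:
BFS to 1:
  Layer 0: {0}
  Layer 1: {2}
  Layer 2: {3,4}
1 never appears.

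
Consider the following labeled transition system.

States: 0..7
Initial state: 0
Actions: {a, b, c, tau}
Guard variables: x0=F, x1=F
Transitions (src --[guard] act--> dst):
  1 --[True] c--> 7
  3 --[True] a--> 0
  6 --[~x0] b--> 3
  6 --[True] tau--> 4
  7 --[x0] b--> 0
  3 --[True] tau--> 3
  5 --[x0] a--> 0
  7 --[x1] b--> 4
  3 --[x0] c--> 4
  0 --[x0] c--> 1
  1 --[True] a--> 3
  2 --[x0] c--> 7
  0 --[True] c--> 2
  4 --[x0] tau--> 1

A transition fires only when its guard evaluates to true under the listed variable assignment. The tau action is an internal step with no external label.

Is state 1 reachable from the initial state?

Answer: UNREACHABLE

Working:
7 transition(s) survive guard evaluation.
L0 = {0}
L1 = {2}  cumulative {0,2}
Reachable = {0,2}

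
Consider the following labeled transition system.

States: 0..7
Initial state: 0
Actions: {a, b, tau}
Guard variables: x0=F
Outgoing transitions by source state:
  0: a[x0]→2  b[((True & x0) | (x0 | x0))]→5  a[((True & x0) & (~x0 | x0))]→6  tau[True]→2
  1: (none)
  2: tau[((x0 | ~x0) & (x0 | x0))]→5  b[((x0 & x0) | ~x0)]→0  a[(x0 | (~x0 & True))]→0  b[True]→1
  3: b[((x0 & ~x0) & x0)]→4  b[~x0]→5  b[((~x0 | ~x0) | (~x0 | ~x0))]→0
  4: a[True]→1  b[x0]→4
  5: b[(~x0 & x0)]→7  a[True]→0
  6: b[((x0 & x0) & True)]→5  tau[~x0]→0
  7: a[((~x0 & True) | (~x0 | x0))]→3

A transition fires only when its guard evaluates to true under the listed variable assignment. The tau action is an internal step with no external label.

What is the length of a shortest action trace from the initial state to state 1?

Layered search for 1:
  depth 0: {0}
  depth 1: {2}
  depth 2: {1}
first hit 1 at d=2 via tau·b

Answer: 2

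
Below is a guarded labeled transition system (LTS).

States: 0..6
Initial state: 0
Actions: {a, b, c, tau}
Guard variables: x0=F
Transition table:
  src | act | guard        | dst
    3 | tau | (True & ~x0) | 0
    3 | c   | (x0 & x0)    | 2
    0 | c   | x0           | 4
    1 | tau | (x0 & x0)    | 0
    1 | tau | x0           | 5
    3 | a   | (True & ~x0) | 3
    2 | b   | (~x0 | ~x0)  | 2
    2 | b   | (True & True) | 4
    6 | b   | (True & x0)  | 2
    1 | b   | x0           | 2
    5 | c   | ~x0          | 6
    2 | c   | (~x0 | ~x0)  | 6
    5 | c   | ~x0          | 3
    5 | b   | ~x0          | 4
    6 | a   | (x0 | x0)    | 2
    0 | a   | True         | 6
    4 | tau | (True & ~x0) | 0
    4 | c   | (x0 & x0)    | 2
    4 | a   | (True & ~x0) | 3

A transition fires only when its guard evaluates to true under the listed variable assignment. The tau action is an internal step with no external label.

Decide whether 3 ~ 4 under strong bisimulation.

Answer: BISIMILAR

Trace:
Bisimulation quotient by refinement:
  P[0] = {{0,1,2,3,4,5,6}}
  P[1] = {{0},{1,6},{2,5},{3,4}}
  P[2] = {{0},{1,6},{2},{3,4},{5}}
stable after 3 split(s): 5 block(s)
[3]={3,4}  [4]={3,4}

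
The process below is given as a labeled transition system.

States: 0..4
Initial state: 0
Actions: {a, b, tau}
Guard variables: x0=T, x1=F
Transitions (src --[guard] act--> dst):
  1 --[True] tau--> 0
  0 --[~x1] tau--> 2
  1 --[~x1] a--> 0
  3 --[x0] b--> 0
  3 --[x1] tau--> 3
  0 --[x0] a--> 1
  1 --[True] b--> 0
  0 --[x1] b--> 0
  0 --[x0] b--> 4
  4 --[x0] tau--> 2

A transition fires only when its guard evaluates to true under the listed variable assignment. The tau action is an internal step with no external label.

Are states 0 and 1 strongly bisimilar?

Answer: NOT BISIMILAR

Working:
Bisimulation quotient by refinement:
  P[0] = {{0,1,2,3,4}}
  P[1] = {{0,1},{2},{3},{4}}
  P[2] = {{0},{1},{2},{3},{4}}
5 equivalence class(es) (converged in 3)
0∈{0}, 1∈{1}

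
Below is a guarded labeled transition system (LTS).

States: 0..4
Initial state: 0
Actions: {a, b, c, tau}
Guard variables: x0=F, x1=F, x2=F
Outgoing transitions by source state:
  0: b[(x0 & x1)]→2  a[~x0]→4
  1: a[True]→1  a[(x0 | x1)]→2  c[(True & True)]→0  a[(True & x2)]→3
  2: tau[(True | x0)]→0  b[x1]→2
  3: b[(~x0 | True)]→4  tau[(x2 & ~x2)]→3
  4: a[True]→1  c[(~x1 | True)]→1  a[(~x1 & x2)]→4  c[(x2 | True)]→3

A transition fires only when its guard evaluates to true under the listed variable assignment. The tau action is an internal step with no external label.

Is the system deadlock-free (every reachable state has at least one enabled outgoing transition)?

Answer: DEADLOCK-FREE

Analysis:
Reach set: {0,1,3,4}
  0: a→4  [1 exit(s)]
  1: a→1  c→0  [2 exit(s)]
  3: b→4  [1 exit(s)]
  4: a→1  c→1  c→3  [3 exit(s)]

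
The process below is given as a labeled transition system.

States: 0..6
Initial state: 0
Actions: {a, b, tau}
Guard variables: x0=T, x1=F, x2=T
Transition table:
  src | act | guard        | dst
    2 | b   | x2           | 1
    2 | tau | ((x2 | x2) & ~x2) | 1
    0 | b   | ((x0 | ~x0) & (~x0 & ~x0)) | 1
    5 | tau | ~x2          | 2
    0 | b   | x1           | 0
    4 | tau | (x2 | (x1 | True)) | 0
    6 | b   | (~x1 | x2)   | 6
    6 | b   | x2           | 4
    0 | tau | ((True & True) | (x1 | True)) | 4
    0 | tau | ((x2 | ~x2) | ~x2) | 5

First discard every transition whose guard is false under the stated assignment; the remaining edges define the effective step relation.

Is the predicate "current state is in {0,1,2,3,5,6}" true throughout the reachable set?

Answer: INVARIANT VIOLATED at state 4

Trace:
Inv-set: {0,1,2,3,5,6}
Reach set: {0,4,5}
  0: ok
  4: ✗ unsafe
  5: ok
reach 4 via tau — violates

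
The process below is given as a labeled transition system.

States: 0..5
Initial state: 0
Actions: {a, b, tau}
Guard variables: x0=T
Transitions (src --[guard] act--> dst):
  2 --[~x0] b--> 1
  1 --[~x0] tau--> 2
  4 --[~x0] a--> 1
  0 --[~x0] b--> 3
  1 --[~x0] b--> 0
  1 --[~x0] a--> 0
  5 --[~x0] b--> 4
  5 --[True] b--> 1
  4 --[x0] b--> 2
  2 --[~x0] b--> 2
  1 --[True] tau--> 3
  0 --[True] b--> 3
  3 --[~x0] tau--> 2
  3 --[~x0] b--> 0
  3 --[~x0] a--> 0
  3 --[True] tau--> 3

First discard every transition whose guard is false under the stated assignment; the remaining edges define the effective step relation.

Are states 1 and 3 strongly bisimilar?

Bisimulation quotient by refinement:
  round 0: {{0,1,2,3,4,5}}
  round 1: {{0,4,5},{1,3},{2}}
  round 2: {{0,5},{1,3},{2},{4}}
Fixed point at round 3; 4 class(es).
1∈{1,3}, 3∈{1,3}

Answer: BISIMILAR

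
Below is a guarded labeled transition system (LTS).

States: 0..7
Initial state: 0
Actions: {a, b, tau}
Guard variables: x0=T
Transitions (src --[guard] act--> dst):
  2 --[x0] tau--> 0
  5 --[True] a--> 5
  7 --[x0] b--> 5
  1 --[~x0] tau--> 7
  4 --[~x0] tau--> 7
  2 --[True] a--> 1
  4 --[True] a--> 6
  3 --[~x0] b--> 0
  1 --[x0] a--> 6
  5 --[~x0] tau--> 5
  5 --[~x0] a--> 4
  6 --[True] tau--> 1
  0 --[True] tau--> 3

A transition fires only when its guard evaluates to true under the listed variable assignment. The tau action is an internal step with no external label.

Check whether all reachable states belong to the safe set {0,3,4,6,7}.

Answer: INVARIANT HOLDS

Working:
Safe = {0,3,4,6,7}
Reach set: {0,3}
  0: safe
  3: safe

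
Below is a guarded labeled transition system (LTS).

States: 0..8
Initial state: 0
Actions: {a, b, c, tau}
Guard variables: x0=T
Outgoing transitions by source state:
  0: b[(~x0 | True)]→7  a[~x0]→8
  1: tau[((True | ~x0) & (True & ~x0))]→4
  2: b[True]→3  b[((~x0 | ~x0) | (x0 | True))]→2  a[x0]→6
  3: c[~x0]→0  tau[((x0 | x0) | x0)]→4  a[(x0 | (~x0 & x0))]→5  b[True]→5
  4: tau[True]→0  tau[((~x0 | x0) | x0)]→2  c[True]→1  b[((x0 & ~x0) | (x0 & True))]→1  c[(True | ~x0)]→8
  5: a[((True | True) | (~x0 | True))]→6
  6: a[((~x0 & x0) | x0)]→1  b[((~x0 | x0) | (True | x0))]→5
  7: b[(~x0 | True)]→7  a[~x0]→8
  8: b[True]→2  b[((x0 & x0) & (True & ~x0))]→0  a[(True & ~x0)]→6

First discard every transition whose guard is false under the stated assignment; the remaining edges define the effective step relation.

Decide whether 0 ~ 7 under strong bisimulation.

Refine partition for ~:
  P[0] = {{0,1,2,3,4,5,6,7,8}}
  P[1] = {{0,7,8},{1},{2,6},{3},{4},{5}}
  P[2] = {{0,7},{1},{2},{3},{4},{5},{6},{8}}
Fixed point at round 3; 8 class(es).
[0]={0,7}  [7]={0,7}

Answer: BISIMILAR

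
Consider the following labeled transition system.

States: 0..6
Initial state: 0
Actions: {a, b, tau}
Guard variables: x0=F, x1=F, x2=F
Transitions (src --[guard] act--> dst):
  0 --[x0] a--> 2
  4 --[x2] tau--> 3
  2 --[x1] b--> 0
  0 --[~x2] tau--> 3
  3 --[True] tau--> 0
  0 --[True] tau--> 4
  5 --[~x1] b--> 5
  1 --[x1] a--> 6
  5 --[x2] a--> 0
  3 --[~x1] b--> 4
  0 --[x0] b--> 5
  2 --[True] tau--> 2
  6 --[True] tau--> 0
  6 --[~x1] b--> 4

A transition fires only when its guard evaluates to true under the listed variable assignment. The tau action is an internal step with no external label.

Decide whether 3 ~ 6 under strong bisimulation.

Answer: BISIMILAR

Trace:
Compute ~ classes (split until stable):
  π0 = {{0,1,2,3,4,5,6}}
  π1 = {{0,2},{1,4},{3,6},{5}}
  π2 = {{0},{1,4},{2},{3,6},{5}}
stable after 3 split(s): 5 block(s)
[3]={3,6}  [6]={3,6}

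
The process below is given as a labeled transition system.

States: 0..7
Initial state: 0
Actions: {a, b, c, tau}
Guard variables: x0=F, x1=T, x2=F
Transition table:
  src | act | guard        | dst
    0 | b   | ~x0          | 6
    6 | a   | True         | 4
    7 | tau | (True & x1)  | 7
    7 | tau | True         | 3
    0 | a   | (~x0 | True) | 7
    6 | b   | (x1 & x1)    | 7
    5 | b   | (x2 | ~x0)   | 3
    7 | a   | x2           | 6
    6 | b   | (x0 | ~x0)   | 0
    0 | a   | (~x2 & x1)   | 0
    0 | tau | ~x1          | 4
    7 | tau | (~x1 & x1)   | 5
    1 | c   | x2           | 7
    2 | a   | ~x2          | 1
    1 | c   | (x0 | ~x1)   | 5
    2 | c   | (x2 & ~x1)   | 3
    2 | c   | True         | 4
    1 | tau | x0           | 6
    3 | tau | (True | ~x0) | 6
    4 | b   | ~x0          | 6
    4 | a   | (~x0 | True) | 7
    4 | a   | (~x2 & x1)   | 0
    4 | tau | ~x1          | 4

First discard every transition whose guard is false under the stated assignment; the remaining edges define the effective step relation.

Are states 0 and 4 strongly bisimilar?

Compute ~ classes (split until stable):
  round 0: {{0,1,2,3,4,5,6,7}}
  round 1: {{0,4,6},{1},{2},{3,7},{5}}
  round 2: {{0,4},{1},{2},{3},{5},{6},{7}}
7 equivalence class(es) (converged in 3)
class of 0: {0,4}; class of 4: {0,4}

Answer: BISIMILAR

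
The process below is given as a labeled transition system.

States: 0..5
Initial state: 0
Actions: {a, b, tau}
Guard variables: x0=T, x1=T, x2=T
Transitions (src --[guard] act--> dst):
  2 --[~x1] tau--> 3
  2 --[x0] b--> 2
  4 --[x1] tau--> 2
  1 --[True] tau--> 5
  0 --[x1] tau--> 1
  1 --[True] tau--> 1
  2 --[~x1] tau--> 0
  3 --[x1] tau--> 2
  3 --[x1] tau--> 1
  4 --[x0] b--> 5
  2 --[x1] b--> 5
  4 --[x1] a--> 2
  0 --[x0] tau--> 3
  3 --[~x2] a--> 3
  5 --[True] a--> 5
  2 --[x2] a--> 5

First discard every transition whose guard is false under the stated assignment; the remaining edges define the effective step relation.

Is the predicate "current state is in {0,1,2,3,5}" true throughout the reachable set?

Answer: INVARIANT HOLDS

Working:
Inv-set: {0,1,2,3,5}
R = {0,1,2,3,5}
  0: ok
  1: ok
  2: ok
  3: ok
  5: ok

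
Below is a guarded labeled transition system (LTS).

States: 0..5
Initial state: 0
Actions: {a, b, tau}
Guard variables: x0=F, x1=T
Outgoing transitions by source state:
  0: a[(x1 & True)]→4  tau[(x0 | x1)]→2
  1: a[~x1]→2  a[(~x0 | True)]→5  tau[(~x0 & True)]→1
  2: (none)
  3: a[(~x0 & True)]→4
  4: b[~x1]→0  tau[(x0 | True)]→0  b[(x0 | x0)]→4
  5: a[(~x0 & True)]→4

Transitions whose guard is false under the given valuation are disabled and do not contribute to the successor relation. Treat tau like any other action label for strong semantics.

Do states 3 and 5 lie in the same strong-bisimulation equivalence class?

Bisimulation quotient by refinement:
  round 0: {{0,1,2,3,4,5}}
  round 1: {{0,1},{2},{3,5},{4}}
  round 2: {{0},{1},{2},{3,5},{4}}
stable after 3 split(s): 5 block(s)
class of 3: {3,5}; class of 5: {3,5}

Answer: BISIMILAR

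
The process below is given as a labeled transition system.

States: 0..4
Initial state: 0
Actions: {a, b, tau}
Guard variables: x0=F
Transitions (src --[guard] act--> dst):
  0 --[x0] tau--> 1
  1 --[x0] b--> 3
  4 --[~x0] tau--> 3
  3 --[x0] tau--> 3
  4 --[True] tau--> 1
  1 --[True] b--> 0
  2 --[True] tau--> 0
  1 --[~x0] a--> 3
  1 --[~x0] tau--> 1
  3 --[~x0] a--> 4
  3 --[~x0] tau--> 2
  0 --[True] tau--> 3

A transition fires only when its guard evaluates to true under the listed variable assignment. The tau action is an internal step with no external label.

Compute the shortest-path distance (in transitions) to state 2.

Answer: 2

Analysis:
Layered search for 2:
  Layer 0: {0}
  Layer 1: {3}
  Layer 2: {2,4}
2 enters at depth 2; path tau·tau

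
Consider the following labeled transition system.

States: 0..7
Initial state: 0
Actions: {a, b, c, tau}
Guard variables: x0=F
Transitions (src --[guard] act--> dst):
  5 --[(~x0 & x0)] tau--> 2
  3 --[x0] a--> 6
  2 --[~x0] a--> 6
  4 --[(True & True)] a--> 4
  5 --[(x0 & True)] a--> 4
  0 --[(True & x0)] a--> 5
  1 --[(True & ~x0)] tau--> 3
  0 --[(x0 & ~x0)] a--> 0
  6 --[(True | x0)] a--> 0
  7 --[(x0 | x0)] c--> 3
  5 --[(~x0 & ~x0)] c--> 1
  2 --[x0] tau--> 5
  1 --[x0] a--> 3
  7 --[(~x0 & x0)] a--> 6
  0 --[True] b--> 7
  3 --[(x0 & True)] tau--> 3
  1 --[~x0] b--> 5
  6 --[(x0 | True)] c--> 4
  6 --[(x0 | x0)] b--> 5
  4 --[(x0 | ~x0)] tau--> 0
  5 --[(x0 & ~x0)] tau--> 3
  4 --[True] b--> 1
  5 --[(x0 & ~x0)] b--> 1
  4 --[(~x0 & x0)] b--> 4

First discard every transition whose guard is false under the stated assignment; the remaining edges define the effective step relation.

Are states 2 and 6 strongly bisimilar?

Compute ~ classes (split until stable):
  P[0] = {{0,1,2,3,4,5,6,7}}
  P[1] = {{0},{1},{2},{3,7},{4},{5},{6}}
stable after 2 split(s): 7 block(s)
class of 2: {2}; class of 6: {6}

Answer: NOT BISIMILAR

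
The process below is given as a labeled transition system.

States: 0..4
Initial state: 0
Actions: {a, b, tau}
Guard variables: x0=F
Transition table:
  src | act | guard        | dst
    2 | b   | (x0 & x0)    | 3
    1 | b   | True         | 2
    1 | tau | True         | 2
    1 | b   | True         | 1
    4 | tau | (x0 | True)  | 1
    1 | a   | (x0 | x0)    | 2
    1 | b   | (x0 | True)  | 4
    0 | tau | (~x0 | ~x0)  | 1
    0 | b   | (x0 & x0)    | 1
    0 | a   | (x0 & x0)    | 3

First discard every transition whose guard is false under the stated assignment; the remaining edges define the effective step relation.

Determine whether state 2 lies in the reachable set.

Answer: REACHABLE

Analysis:
6 transition(s) survive guard evaluation.
L0 = {0}
L1 = {1}  cumulative {0,1}
L2 = {2,4}  cumulative {0,1,2,4}
Reach set: {0,1,2,4}
trace reaching 2: tau·b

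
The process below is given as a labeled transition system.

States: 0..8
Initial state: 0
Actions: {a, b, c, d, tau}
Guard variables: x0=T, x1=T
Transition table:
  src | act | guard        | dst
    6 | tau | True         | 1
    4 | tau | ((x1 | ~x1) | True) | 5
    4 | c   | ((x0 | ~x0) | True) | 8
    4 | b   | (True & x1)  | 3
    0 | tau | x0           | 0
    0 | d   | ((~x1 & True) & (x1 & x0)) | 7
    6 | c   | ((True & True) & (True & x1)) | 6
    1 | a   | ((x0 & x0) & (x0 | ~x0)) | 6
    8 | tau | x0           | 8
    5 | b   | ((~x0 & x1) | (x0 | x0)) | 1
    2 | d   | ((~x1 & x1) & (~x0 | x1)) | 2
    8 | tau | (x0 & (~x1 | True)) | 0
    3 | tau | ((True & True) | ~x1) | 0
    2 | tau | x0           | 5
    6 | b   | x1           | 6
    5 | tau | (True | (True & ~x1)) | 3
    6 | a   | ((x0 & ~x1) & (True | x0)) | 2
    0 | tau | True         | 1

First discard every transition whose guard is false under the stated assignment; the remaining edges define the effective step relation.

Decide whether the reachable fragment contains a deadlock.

Answer: DEADLOCK-FREE

Analysis:
Reach set: {0,1,6}
  0: tau→0  tau→1  [2 exit(s)]
  1: a→6  [1 exit(s)]
  6: b→6  c→6  tau→1  [3 exit(s)]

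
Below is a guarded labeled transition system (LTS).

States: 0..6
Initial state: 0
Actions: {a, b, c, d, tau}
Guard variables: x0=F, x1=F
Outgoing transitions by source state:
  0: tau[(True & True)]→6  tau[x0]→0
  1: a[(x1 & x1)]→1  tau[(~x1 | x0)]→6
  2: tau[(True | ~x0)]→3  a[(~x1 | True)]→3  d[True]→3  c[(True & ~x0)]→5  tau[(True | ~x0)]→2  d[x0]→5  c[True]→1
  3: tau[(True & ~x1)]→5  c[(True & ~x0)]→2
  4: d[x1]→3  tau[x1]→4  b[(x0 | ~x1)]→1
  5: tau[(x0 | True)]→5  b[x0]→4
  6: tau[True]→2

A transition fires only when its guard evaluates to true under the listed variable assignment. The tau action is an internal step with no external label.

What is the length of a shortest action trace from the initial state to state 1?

Answer: 3

Trace:
Layered search for 1:
  L0 = {0}
  L1 = {6}
  L2 = {2}
  L3 = {1,3,5}
1 enters at depth 3; path tau·tau·c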